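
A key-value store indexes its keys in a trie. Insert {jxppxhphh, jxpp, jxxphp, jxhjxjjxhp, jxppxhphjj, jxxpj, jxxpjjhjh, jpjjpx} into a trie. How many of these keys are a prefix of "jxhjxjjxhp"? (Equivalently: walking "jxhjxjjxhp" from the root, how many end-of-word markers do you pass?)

1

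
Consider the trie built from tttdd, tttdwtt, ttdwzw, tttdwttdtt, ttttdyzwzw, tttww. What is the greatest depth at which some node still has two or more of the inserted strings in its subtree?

7

Equivalently: take the maximum, over all pairs, of their longest common prefix length.
e.g. "tttdwtt" and "tttdwttdtt" share the prefix "tttdwtt" of length 7; no pair shares a longer one.
Longest shared-prefix length: 7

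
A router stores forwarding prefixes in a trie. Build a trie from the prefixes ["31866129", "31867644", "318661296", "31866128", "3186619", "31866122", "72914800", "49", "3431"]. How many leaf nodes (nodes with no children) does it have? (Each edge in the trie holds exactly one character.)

8

A leaf is a node with no children — equivalently, the end of a word that is not a proper prefix of any other stored word.
Those words: "31866122", "31866128", "318661296", "3186619", "31867644", "3431", "49", "72914800"
Leaf count: 8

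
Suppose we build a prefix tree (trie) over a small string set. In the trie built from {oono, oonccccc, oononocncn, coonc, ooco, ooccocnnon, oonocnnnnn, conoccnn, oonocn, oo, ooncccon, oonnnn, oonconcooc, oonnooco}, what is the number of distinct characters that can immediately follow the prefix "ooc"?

2

Follow the path "ooc" to its node, then look at its outgoing edges.
Distinct next characters after "ooc": c, o.
That node has 2 child edges.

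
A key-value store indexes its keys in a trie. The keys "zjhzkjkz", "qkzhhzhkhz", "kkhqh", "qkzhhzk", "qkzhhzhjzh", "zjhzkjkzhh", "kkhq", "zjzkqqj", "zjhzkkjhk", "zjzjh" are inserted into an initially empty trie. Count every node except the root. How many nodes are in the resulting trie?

Insert word by word; a character creates a node only if that edge doesn't already exist:
  "zjhzkjkz" → 8 new (z, j, h, z, k, j, k, z)
  "qkzhhzhkhz" → 10 new (q, k, z, h, h, z, h, k, h, z)
  "kkhqh" → 5 new (k, k, h, q, h)
  "qkzhhzk" → prefix "qkzhhz" already present; 1 new (k)
  "qkzhhzhjzh" → prefix "qkzhhzh" already present; 3 new (j, z, h)
  "zjhzkjkzhh" → prefix "zjhzkjkz" already present; 2 new (h, h)
  "kkhq" → prefix "kkhq" already present; 0 new (none)
  "zjzkqqj" → prefix "zj" already present; 5 new (z, k, q, q, j)
  "zjhzkkjhk" → prefix "zjhzk" already present; 4 new (k, j, h, k)
  "zjzjh" → prefix "zjz" already present; 2 new (j, h)
Total nodes = 8 + 10 + 5 + 1 + 3 + 2 + 0 + 5 + 4 + 2 = 40

40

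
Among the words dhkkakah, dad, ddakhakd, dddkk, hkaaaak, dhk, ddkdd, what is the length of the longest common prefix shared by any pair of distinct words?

Look for the deepest trie node that still has at least two words in its subtree.
e.g. "dhk" and "dhkkakah" share the prefix "dhk" of length 3; no pair shares a longer one.
Longest shared-prefix length: 3

3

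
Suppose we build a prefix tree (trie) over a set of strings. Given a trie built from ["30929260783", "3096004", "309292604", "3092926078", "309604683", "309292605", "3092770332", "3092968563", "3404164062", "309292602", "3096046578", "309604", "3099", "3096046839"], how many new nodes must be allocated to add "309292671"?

2

"3092926" is already a path in the trie; the remaining "71" must be added.
So 9 − 7 = 2 new nodes.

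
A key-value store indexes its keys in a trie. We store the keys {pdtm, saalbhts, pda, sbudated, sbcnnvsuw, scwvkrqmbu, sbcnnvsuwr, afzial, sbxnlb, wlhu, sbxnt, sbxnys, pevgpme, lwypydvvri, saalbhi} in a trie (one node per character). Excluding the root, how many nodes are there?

71

Insert word by word; a character creates a node only if that edge doesn't already exist:
  "pdtm" → 4 new (p, d, t, m)
  "saalbhts" → 8 new (s, a, a, l, b, h, t, s)
  "pda" → prefix "pd" already present; 1 new (a)
  "sbudated" → prefix "s" already present; 7 new (b, u, d, a, t, e, d)
  "sbcnnvsuw" → prefix "sb" already present; 7 new (c, n, n, v, s, u, w)
  "scwvkrqmbu" → prefix "s" already present; 9 new (c, w, v, k, r, q, m, b, u)
  "sbcnnvsuwr" → prefix "sbcnnvsuw" already present; 1 new (r)
  "afzial" → 6 new (a, f, z, i, a, l)
  "sbxnlb" → prefix "sb" already present; 4 new (x, n, l, b)
  "wlhu" → 4 new (w, l, h, u)
  "sbxnt" → prefix "sbxn" already present; 1 new (t)
  "sbxnys" → prefix "sbxn" already present; 2 new (y, s)
  "pevgpme" → prefix "p" already present; 6 new (e, v, g, p, m, e)
  "lwypydvvri" → 10 new (l, w, y, p, y, d, v, v, r, i)
  "saalbhi" → prefix "saalbh" already present; 1 new (i)
Total nodes = 4 + 8 + 1 + 7 + 7 + 9 + 1 + 6 + 4 + 4 + 1 + 2 + 6 + 10 + 1 = 71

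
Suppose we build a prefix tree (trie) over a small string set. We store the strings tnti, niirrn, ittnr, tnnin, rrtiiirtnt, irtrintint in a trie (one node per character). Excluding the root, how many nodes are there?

37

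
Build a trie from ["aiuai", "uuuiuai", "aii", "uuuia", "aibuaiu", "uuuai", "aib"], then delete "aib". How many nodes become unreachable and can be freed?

0

Walk "aib" from the leaf back toward the root, removing each node that no remaining word uses.
Every node on "aib" is still needed (e.g. by "aibuaiu"), so nothing is freed.
Nodes removed: 0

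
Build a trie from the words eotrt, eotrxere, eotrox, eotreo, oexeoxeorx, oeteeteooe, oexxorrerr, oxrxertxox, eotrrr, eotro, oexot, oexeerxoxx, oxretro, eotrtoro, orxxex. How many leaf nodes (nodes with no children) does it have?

13

A leaf is a node with no children — equivalently, the end of a word that is not a proper prefix of any other stored word.
Those words: "eotreo", "eotrox", "eotrrr", "eotrtoro", "eotrxere", "oeteeteooe", "oexeerxoxx", "oexeoxeorx", "oexot", "oexxorrerr", "orxxex", "oxretro", "oxrxertxox"
Leaf count: 13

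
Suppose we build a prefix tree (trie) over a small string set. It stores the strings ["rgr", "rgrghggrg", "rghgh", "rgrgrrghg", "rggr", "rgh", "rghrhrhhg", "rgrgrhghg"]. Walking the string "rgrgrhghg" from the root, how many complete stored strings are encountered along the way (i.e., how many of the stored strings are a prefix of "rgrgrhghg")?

2

Traverse "rgrgrhghg" character by character; count nodes along the way that are marked as word ends.
Prefixes of the query that are stored words: "rgr", "rgrgrhghg"
Count: 2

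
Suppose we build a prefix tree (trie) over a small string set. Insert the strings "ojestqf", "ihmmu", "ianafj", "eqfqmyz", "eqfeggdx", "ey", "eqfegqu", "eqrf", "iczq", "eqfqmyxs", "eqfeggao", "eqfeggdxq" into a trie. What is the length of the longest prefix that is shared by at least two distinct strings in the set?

8

The deepest shared node is where two words last agree before diverging.
"eqfeggdx" and "eqfeggdxq" agree on "eqfeggdx" (8 characters) before diverging; nothing deeper is shared.
Longest shared-prefix length: 8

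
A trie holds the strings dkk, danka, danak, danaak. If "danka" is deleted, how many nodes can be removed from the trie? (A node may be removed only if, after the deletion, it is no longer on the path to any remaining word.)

2

A node on "danka"'s path can go only if nothing else ends at it or branches off below it.
The suffix "ka" (2 nodes) is used only by "danka"; the node for "dan" still has the child "a", so pruning stops there.
Nodes removed: 2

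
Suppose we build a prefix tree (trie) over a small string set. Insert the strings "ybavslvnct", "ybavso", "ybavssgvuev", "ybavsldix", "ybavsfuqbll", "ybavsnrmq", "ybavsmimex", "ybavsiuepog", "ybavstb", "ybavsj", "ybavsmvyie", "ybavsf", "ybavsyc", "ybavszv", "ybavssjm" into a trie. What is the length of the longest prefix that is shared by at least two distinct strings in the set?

6

Look for the deepest trie node that still has at least two words in its subtree.
"ybavsf" and "ybavsfuqbll" agree on "ybavsf" (6 characters) before diverging; nothing deeper is shared.
Longest shared-prefix length: 6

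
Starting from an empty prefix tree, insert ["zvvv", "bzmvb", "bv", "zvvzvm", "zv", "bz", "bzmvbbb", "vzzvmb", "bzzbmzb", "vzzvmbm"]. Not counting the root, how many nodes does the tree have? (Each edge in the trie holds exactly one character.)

Count nodes per top-level branch (shared prefixes stored once):
  'b'-branch (bv, bz, bzmvb, bzmvbbb, bzzbmzb): 13 nodes
  'v'-branch (vzzvmb, vzzvmbm): 7 nodes
  'z'-branch (zv, zvvv, zvvzvm): 7 nodes
Sum: 27

27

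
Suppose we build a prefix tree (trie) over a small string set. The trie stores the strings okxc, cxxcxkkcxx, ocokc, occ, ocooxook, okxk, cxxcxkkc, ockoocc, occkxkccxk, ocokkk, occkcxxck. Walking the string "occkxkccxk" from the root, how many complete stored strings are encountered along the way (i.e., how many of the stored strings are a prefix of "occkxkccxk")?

2

Check each prefix of "occkxkccxk" against the stored set — each match is an end-marker on the path.
Prefixes of the query that are stored words: "occ", "occkxkccxk"
Count: 2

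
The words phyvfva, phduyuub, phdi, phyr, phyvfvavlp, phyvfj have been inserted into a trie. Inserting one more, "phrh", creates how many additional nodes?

2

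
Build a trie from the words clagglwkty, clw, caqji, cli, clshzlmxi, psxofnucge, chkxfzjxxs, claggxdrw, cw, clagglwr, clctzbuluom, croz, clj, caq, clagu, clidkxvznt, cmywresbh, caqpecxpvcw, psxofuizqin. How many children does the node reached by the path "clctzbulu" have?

The children of the "clctzbulu" node are the distinct next characters among strings starting with "clctzbulu".
Distinct next characters after "clctzbulu": o.
That node has 1 child edge.

1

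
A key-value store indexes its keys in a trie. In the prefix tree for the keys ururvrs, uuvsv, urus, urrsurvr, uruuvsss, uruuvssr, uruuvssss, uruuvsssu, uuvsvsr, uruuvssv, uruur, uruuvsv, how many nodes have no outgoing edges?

A leaf is a node with no children — equivalently, the end of a word that is not a proper prefix of any other stored word.
Those words: "urrsurvr", "ururvrs", "urus", "uruur", "uruuvssr", "uruuvssss", "uruuvsssu", "uruuvssv", "uruuvsv", "uuvsvsr"
Leaf count: 10

10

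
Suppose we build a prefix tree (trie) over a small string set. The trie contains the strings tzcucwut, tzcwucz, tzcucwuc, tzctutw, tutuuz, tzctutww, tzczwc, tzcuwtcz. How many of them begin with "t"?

Walk to "t"; the words in its subtree are exactly those with that prefix.
Matches: "tutuuz", "tzctutw", "tzctutww", "tzcucwuc", "tzcucwut", "tzcuwtcz", "tzcwucz", "tzczwc"
Count: 8

8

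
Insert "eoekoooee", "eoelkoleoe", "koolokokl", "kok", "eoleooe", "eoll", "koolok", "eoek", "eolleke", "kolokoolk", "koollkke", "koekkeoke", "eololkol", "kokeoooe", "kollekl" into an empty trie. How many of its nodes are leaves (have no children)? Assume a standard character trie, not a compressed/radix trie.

11

A leaf is a node with no children — equivalently, the end of a word that is not a proper prefix of any other stored word.
Those words: "eoekoooee", "eoelkoleoe", "eoleooe", "eolleke", "eololkol", "koekkeoke", "kokeoooe", "kollekl", "kolokoolk", "koollkke", "koolokokl"
Leaf count: 11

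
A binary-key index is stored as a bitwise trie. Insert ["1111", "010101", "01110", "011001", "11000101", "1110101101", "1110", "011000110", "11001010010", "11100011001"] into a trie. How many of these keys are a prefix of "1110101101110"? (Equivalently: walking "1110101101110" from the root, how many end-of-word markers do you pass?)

2

Traverse "1110101101110" character by character; count nodes along the way that are marked as word ends.
Prefixes of the query that are stored words: "1110", "1110101101"
Count: 2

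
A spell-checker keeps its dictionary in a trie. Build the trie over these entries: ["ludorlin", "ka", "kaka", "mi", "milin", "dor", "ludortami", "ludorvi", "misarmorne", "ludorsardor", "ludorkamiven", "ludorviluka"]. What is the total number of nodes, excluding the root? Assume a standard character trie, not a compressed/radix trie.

Trace insertions, counting only characters that open a new branch:
  "ludorlin" → 8 new (l, u, d, o, r, l, i, n)
  "ka" → 2 new (k, a)
  "kaka" → prefix "ka" already present; 2 new (k, a)
  "mi" → 2 new (m, i)
  "milin" → prefix "mi" already present; 3 new (l, i, n)
  "dor" → 3 new (d, o, r)
  "ludortami" → prefix "ludor" already present; 4 new (t, a, m, i)
  "ludorvi" → prefix "ludor" already present; 2 new (v, i)
  "misarmorne" → prefix "mi" already present; 8 new (s, a, r, m, o, r, n, e)
  "ludorsardor" → prefix "ludor" already present; 6 new (s, a, r, d, o, r)
  "ludorkamiven" → prefix "ludor" already present; 7 new (k, a, m, i, v, e, n)
  "ludorviluka" → prefix "ludorvi" already present; 4 new (l, u, k, a)
Total nodes = 8 + 2 + 2 + 2 + 3 + 3 + 4 + 2 + 8 + 6 + 7 + 4 = 51

51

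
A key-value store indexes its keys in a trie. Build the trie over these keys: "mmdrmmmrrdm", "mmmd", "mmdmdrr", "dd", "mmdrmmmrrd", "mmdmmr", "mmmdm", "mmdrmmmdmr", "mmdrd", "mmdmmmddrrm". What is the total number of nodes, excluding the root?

For each word, the new-node count is its length minus the longest prefix already in the trie:
  "mmdrmmmrrdm" → 11 new (m, m, d, r, m, m, m, r, r, d, m)
  "mmmd" → prefix "mm" already present; 2 new (m, d)
  "mmdmdrr" → prefix "mmd" already present; 4 new (m, d, r, r)
  "dd" → 2 new (d, d)
  "mmdrmmmrrd" → prefix "mmdrmmmrrd" already present; 0 new (none)
  "mmdmmr" → prefix "mmdm" already present; 2 new (m, r)
  "mmmdm" → prefix "mmmd" already present; 1 new (m)
  "mmdrmmmdmr" → prefix "mmdrmmm" already present; 3 new (d, m, r)
  "mmdrd" → prefix "mmdr" already present; 1 new (d)
  "mmdmmmddrrm" → prefix "mmdmm" already present; 6 new (m, d, d, r, r, m)
Total nodes = 11 + 2 + 4 + 2 + 0 + 2 + 1 + 3 + 1 + 6 = 32

32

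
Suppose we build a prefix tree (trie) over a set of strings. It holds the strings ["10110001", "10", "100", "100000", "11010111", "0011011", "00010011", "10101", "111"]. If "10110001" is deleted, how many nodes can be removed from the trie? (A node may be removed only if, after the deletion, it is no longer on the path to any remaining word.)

Walk "10110001" from the leaf back toward the root, removing each node that no remaining word uses.
The suffix "10001" (5 nodes) is used only by "10110001"; the node for "101" still has the child "0", so pruning stops there.
Nodes removed: 5

5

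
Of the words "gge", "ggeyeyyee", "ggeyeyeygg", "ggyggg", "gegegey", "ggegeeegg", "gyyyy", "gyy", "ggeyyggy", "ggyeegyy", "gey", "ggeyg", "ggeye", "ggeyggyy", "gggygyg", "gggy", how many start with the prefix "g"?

16

Filter for entries beginning with "g":
Matches: "gegegey", "gey", "gge", "ggegeeegg", "ggeye", "ggeyeyeygg", "ggeyeyyee", "ggeyg", "ggeyggyy", "ggeyyggy", "gggy", "gggygyg", "ggyeegyy", "ggyggg", "gyy", "gyyyy"
Count: 16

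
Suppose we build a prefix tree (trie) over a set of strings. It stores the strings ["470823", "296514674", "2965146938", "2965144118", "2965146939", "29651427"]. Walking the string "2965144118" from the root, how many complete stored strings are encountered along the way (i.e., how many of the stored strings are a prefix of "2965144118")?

Walk "2965144118" from the root; an end-of-word marker is hit whenever a stored word is a prefix of "2965144118".
Prefixes of the query that are stored words: "2965144118"
Count: 1

1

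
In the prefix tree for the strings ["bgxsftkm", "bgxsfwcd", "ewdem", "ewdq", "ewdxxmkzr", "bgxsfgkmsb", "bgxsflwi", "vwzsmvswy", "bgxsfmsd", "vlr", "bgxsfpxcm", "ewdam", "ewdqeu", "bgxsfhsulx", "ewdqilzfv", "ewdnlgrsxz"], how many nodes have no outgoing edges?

15

A leaf is a node with no children — equivalently, the end of a word that is not a proper prefix of any other stored word.
Those words: "bgxsfgkmsb", "bgxsfhsulx", "bgxsflwi", "bgxsfmsd", "bgxsfpxcm", "bgxsftkm", "bgxsfwcd", "ewdam", "ewdem", "ewdnlgrsxz", "ewdqeu", "ewdqilzfv", "ewdxxmkzr", "vlr", "vwzsmvswy"
Leaf count: 15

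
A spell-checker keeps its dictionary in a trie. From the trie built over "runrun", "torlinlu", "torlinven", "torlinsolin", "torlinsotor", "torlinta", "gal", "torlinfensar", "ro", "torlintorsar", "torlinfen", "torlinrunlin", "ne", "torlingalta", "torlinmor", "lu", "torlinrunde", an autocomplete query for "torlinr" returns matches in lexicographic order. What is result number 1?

DFS of the "torlinr" subtree visits, in order: "torlinrunde", "torlinrunlin"
Position 1: torlinrunde

torlinrunde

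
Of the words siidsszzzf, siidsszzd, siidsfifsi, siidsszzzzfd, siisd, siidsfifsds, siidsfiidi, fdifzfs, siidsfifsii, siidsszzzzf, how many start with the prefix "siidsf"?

Walk to "siidsf"; the words in its subtree are exactly those with that prefix.
Matches: "siidsfifsds", "siidsfifsi", "siidsfifsii", "siidsfiidi"
Count: 4

4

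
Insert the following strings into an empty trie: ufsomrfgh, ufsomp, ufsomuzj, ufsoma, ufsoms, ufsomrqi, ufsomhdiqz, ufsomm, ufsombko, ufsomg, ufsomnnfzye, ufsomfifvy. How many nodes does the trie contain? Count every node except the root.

Trie structure (* marks end of a word):
(root)
└─ u
   └─ f
      └─ s
         └─ o
            └─ m
               ├─ a *
               ├─ b
               │  └─ k
               │     └─ o *
               ├─ f
               │  └─ i
               │     └─ f
               │        └─ v
               │           └─ y *
               ├─ g *
               ├─ h
               │  └─ d
               │     └─ i
               │        └─ q
               │           └─ z *
               ├─ m *
               ├─ n
               │  └─ n
               │     └─ f
               │        └─ z
               │           └─ y
               │              └─ e *
               ├─ p *
               ├─ r
               │  ├─ f
               │  │  └─ g
               │  │     └─ h *
               │  └─ q
               │     └─ i *
               ├─ s *
               └─ u
                  └─ z
                     └─ j *
Counting every labelled node above: 38.

38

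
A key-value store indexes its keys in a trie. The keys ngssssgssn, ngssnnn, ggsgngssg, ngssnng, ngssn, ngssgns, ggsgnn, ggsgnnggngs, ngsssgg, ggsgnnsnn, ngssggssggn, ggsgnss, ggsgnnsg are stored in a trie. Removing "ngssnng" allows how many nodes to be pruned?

Walk "ngssnng" from the leaf back toward the root, removing each node that no remaining word uses.
The suffix "g" (1 node) is used only by "ngssnng"; the node for "ngssnn" still has the child "n", so pruning stops there.
Nodes removed: 1

1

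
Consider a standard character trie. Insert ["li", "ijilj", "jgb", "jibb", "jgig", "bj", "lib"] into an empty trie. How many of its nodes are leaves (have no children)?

A leaf is a node with no children — equivalently, the end of a word that is not a proper prefix of any other stored word.
Those words: "bj", "ijilj", "jgb", "jgig", "jibb", "lib"
Leaf count: 6

6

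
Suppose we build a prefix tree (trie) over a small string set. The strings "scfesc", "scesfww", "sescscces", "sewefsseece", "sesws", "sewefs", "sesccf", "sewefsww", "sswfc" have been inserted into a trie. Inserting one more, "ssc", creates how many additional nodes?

1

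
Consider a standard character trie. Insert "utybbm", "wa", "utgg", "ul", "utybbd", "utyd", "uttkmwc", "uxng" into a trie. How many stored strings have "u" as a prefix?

7

Filter for entries beginning with "u":
Matches: "ul", "utgg", "uttkmwc", "utybbd", "utybbm", "utyd", "uxng"
Count: 7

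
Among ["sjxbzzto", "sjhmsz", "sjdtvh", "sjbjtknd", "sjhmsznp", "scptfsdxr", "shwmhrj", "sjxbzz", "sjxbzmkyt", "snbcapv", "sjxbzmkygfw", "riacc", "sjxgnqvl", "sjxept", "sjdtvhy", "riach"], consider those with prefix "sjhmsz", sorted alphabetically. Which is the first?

sjhmsz

Filter for "sjhmsz…" and sort: "sjhmsz", "sjhmsznp"
Position 1: sjhmsz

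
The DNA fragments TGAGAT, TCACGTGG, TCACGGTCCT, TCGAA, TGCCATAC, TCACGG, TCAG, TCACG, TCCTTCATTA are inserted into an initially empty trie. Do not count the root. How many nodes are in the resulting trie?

36

Count nodes per top-level branch (shared prefixes stored once):
  'T'-branch (TCACG, TCACGG, TCACGGTCCT, TCACGTGG, TCAG, TCCTTCATTA, TCGAA, TGAGAT, TGCCATAC): 36 nodes
Sum: 36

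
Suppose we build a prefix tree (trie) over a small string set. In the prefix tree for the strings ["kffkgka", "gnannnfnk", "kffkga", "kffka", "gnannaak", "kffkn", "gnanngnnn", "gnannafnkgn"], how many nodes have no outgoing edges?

8

A leaf is a node with no children — equivalently, the end of a word that is not a proper prefix of any other stored word.
Those words: "gnannaak", "gnannafnkgn", "gnanngnnn", "gnannnfnk", "kffka", "kffkga", "kffkgka", "kffkn"
Leaf count: 8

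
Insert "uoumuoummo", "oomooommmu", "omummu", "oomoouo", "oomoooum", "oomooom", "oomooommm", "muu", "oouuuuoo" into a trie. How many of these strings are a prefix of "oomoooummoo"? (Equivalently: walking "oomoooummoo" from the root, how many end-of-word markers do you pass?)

Check each prefix of "oomoooummoo" against the stored set — each match is an end-marker on the path.
Prefixes of the query that are stored words: "oomoooum"
Count: 1

1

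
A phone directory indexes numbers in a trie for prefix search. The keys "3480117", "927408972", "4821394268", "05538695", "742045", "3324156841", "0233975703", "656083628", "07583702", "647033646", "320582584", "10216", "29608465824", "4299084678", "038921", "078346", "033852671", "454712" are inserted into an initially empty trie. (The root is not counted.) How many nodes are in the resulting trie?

136

Count nodes per top-level branch (shared prefixes stored once):
  '0'-branch (0233975703, 033852671, 038921, 05538695, 07583702, 078346): 40 nodes
  '1'-branch (10216): 5 nodes
  '2'-branch (29608465824): 11 nodes
  '3'-branch (320582584, 3324156841, 3480117): 24 nodes
  '4'-branch (4299084678, 454712, 4821394268): 24 nodes
  '6'-branch (647033646, 656083628): 17 nodes
  '7'-branch (742045): 6 nodes
  '9'-branch (927408972): 9 nodes
Sum: 136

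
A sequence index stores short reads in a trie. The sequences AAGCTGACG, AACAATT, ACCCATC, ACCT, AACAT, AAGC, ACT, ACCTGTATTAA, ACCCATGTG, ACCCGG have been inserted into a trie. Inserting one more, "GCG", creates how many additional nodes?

3

Nothing in the trie begins with "G"; the whole of "GCG" is new.
3 − 0 = 3 new nodes.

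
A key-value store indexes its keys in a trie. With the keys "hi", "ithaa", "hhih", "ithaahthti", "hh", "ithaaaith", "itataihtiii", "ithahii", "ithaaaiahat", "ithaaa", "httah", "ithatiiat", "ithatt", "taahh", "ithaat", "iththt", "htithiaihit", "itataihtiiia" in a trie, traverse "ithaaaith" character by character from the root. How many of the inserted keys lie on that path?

3

Traverse "ithaaaith" character by character; count nodes along the way that are marked as word ends.
Prefixes of the query that are stored words: "ithaa", "ithaaa", "ithaaaith"
Count: 3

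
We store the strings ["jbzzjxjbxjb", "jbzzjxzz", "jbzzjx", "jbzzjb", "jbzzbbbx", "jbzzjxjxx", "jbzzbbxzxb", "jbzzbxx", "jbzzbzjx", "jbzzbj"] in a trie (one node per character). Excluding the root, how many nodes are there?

Trie structure (* marks end of a word):
(root)
└─ j
   └─ b
      └─ z
         └─ z
            ├─ b
            │  ├─ b
            │  │  ├─ b
            │  │  │  └─ x *
            │  │  └─ x
            │  │     └─ z
            │  │        └─ x
            │  │           └─ b *
            │  ├─ j *
            │  ├─ x
            │  │  └─ x *
            │  └─ z
            │     └─ j
            │        └─ x *
            └─ j
               ├─ b *
               └─ x *
                  ├─ j
                  │  ├─ b
                  │  │  └─ x
                  │  │     └─ j
                  │  │        └─ b *
                  │  └─ x
                  │     └─ x *
                  └─ z
                     └─ z *
Counting every labelled node above: 30.

30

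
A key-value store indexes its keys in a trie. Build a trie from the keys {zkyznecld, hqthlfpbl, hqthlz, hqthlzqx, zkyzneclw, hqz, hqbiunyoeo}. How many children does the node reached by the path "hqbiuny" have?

The children of the "hqbiuny" node are the distinct next characters among strings starting with "hqbiuny".
Characters that immediately follow "hqbiuny" among the stored strings: {o}.
That node has 1 child edge.

1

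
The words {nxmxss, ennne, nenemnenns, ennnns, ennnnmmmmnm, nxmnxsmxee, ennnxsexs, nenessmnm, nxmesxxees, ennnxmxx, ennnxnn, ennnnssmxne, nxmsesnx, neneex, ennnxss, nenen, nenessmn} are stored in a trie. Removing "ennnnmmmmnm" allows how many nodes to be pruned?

After clearing the end-marker at "ennnnmmmmnm", prune upward until reaching a node still needed by another word.
The suffix "mmmmnm" (6 nodes) is used only by "ennnnmmmmnm"; the node for "ennnn" still has the child "s", so pruning stops there.
Nodes removed: 6

6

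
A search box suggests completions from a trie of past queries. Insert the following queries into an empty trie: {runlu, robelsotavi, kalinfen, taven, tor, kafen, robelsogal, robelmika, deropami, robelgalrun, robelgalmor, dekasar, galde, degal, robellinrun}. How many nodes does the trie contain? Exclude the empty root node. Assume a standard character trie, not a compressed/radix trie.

For each word, the new-node count is its length minus the longest prefix already in the trie:
  "runlu" → 5 new (r, u, n, l, u)
  "robelsotavi" → prefix "r" already present; 10 new (o, b, e, l, s, o, t, a, v, i)
  "kalinfen" → 8 new (k, a, l, i, n, f, e, n)
  "taven" → 5 new (t, a, v, e, n)
  "tor" → prefix "t" already present; 2 new (o, r)
  "kafen" → prefix "ka" already present; 3 new (f, e, n)
  "robelsogal" → prefix "robelso" already present; 3 new (g, a, l)
  "robelmika" → prefix "robel" already present; 4 new (m, i, k, a)
  "deropami" → 8 new (d, e, r, o, p, a, m, i)
  "robelgalrun" → prefix "robel" already present; 6 new (g, a, l, r, u, n)
  "robelgalmor" → prefix "robelgal" already present; 3 new (m, o, r)
  "dekasar" → prefix "de" already present; 5 new (k, a, s, a, r)
  "galde" → 5 new (g, a, l, d, e)
  "degal" → prefix "de" already present; 3 new (g, a, l)
  "robellinrun" → prefix "robel" already present; 6 new (l, i, n, r, u, n)
Total nodes = 5 + 10 + 8 + 5 + 2 + 3 + 3 + 4 + 8 + 6 + 3 + 5 + 5 + 3 + 6 = 76

76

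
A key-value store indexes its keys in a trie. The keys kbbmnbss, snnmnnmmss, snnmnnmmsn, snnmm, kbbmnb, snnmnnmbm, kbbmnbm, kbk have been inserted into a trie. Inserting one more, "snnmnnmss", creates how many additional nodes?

2

Walking "snnmnnmss" from the root, the first 7 characters ("snnmnnm") follow existing edges; "s" is the first miss.
New nodes needed: |"snnmnnmss"| − 7 = 9 − 7 = 2.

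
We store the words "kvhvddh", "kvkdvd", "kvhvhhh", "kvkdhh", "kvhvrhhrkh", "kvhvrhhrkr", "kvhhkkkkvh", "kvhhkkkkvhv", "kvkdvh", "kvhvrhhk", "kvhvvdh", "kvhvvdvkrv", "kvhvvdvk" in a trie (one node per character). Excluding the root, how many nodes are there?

Trace insertions, counting only characters that open a new branch:
  "kvhvddh" → 7 new (k, v, h, v, d, d, h)
  "kvkdvd" → prefix "kv" already present; 4 new (k, d, v, d)
  "kvhvhhh" → prefix "kvhv" already present; 3 new (h, h, h)
  "kvkdhh" → prefix "kvkd" already present; 2 new (h, h)
  "kvhvrhhrkh" → prefix "kvhv" already present; 6 new (r, h, h, r, k, h)
  "kvhvrhhrkr" → prefix "kvhvrhhrk" already present; 1 new (r)
  "kvhhkkkkvh" → prefix "kvh" already present; 7 new (h, k, k, k, k, v, h)
  "kvhhkkkkvhv" → prefix "kvhhkkkkvh" already present; 1 new (v)
  "kvkdvh" → prefix "kvkdv" already present; 1 new (h)
  "kvhvrhhk" → prefix "kvhvrhh" already present; 1 new (k)
  "kvhvvdh" → prefix "kvhv" already present; 3 new (v, d, h)
  "kvhvvdvkrv" → prefix "kvhvvd" already present; 4 new (v, k, r, v)
  "kvhvvdvk" → prefix "kvhvvdvk" already present; 0 new (none)
Total nodes = 7 + 4 + 3 + 2 + 6 + 1 + 7 + 1 + 1 + 1 + 3 + 4 + 0 = 40

40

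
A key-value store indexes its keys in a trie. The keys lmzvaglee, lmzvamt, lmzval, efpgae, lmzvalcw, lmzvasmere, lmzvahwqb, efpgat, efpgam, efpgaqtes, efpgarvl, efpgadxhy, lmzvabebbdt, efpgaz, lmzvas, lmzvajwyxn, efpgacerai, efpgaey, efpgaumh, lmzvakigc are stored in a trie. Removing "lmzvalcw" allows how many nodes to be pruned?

After clearing the end-marker at "lmzvalcw", prune upward until reaching a node still needed by another word.
The suffix "cw" (2 nodes) is used only by "lmzvalcw"; "lmzval" is itself a stored word, so pruning stops there.
Nodes removed: 2

2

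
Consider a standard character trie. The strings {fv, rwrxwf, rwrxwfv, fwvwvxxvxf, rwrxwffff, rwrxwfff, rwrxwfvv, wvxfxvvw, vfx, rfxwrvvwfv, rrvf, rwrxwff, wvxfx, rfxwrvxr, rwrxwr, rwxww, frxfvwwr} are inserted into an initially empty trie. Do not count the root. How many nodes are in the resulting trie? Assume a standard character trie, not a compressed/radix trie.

Count nodes per top-level branch (shared prefixes stored once):
  'f'-branch (frxfvwwr, fv, fwvwvxxvxf): 18 nodes
  'r'-branch (rfxwrvvwfv, rfxwrvxr, rrvf, rwrxwf, rwrxwff, rwrxwfff, rwrxwffff, rwrxwfv, rwrxwfvv, rwrxwr, rwxww): 29 nodes
  'v'-branch (vfx): 3 nodes
  'w'-branch (wvxfx, wvxfxvvw): 8 nodes
Sum: 58

58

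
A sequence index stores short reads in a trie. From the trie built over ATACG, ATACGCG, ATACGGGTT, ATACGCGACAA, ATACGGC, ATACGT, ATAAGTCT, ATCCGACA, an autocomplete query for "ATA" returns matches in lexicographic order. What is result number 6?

ATACGGGTT

Words with prefix "ATA", in lexicographic order: "ATAAGTCT", "ATACG", "ATACGCG", "ATACGCGACAA", "ATACGGC", "ATACGGGTT", "ATACGT"
Position 6: ATACGGGTT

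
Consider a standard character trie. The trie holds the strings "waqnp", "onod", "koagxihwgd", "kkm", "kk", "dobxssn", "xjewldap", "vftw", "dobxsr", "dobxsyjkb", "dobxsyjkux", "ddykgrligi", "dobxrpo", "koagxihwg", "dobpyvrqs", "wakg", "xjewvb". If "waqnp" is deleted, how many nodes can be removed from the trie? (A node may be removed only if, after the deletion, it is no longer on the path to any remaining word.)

3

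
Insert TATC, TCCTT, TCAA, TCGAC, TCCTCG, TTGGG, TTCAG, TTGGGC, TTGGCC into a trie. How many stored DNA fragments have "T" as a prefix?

9

Walk to "T"; the words in its subtree are exactly those with that prefix.
Words under "T": TATC, TCAA, TCCTCG, TCCTT, TCGAC, TTCAG, TTGGCC, TTGGG, TTGGGC
Count: 9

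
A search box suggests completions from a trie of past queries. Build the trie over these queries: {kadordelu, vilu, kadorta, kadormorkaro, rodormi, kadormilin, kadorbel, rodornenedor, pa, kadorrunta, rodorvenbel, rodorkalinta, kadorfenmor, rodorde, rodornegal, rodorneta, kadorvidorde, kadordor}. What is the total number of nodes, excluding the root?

85

Insert word by word; a character creates a node only if that edge doesn't already exist:
  "kadordelu" → 9 new (k, a, d, o, r, d, e, l, u)
  "vilu" → 4 new (v, i, l, u)
  "kadorta" → prefix "kador" already present; 2 new (t, a)
  "kadormorkaro" → prefix "kador" already present; 7 new (m, o, r, k, a, r, o)
  "rodormi" → 7 new (r, o, d, o, r, m, i)
  "kadormilin" → prefix "kadorm" already present; 4 new (i, l, i, n)
  "kadorbel" → prefix "kador" already present; 3 new (b, e, l)
  "rodornenedor" → prefix "rodor" already present; 7 new (n, e, n, e, d, o, r)
  "pa" → 2 new (p, a)
  "kadorrunta" → prefix "kador" already present; 5 new (r, u, n, t, a)
  "rodorvenbel" → prefix "rodor" already present; 6 new (v, e, n, b, e, l)
  "rodorkalinta" → prefix "rodor" already present; 7 new (k, a, l, i, n, t, a)
  "kadorfenmor" → prefix "kador" already present; 6 new (f, e, n, m, o, r)
  "rodorde" → prefix "rodor" already present; 2 new (d, e)
  "rodornegal" → prefix "rodorne" already present; 3 new (g, a, l)
  "rodorneta" → prefix "rodorne" already present; 2 new (t, a)
  "kadorvidorde" → prefix "kador" already present; 7 new (v, i, d, o, r, d, e)
  "kadordor" → prefix "kadord" already present; 2 new (o, r)
Total nodes = 9 + 4 + 2 + 7 + 7 + 4 + 3 + 7 + 2 + 5 + 6 + 7 + 6 + 2 + 3 + 2 + 7 + 2 = 85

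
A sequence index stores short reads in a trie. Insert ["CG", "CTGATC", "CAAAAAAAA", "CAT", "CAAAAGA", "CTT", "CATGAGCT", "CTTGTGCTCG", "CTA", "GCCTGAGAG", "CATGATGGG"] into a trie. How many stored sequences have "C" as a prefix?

Traverse to the node for "C", then collect every word in that subtree.
Words under "C": CAAAAAAAA, CAAAAGA, CAT, CATGAGCT, CATGATGGG, CG, CTA, CTGATC, CTT, CTTGTGCTCG
Count: 10

10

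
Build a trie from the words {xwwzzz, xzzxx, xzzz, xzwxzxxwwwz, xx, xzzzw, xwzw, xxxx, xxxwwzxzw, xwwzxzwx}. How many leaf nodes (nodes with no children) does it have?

Leaves are exactly the stored words that no other stored word extends.
Those words: "xwwzxzwx", "xwwzzz", "xwzw", "xxxwwzxzw", "xxxx", "xzwxzxxwwwz", "xzzxx", "xzzzw"
Leaf count: 8

8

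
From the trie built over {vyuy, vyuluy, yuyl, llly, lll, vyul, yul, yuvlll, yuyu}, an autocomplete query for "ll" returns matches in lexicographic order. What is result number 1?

Filter for "ll…" and sort: "lll", "llly"
The 1st is lll.

lll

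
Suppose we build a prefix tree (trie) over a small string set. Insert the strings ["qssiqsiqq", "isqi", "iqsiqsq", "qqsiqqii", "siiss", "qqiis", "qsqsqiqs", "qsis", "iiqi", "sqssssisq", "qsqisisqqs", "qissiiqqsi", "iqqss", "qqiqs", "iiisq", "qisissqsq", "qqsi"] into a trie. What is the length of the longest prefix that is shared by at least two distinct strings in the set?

4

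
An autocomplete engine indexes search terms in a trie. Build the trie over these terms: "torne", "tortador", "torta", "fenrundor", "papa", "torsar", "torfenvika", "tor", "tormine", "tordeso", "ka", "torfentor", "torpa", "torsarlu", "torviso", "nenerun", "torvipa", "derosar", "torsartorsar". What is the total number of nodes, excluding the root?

Insert word by word; a character creates a node only if that edge doesn't already exist:
  "torne" → 5 new (t, o, r, n, e)
  "tortador" → prefix "tor" already present; 5 new (t, a, d, o, r)
  "torta" → prefix "torta" already present; 0 new (none)
  "fenrundor" → 9 new (f, e, n, r, u, n, d, o, r)
  "papa" → 4 new (p, a, p, a)
  "torsar" → prefix "tor" already present; 3 new (s, a, r)
  "torfenvika" → prefix "tor" already present; 7 new (f, e, n, v, i, k, a)
  "tor" → prefix "tor" already present; 0 new (none)
  "tormine" → prefix "tor" already present; 4 new (m, i, n, e)
  "tordeso" → prefix "tor" already present; 4 new (d, e, s, o)
  "ka" → 2 new (k, a)
  "torfentor" → prefix "torfen" already present; 3 new (t, o, r)
  "torpa" → prefix "tor" already present; 2 new (p, a)
  "torsarlu" → prefix "torsar" already present; 2 new (l, u)
  "torviso" → prefix "tor" already present; 4 new (v, i, s, o)
  "nenerun" → 7 new (n, e, n, e, r, u, n)
  "torvipa" → prefix "torvi" already present; 2 new (p, a)
  "derosar" → 7 new (d, e, r, o, s, a, r)
  "torsartorsar" → prefix "torsar" already present; 6 new (t, o, r, s, a, r)
Total nodes = 5 + 5 + 0 + 9 + 4 + 3 + 7 + 0 + 4 + 4 + 2 + 3 + 2 + 2 + 4 + 7 + 2 + 7 + 6 = 76

76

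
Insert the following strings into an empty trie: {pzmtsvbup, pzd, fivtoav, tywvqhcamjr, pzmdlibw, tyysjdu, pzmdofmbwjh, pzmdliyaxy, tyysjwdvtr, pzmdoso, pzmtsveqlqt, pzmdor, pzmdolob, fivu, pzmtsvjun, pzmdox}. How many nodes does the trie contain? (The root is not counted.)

Trace insertions, counting only characters that open a new branch:
  "pzmtsvbup" → 9 new (p, z, m, t, s, v, b, u, p)
  "pzd" → prefix "pz" already present; 1 new (d)
  "fivtoav" → 7 new (f, i, v, t, o, a, v)
  "tywvqhcamjr" → 11 new (t, y, w, v, q, h, c, a, m, j, r)
  "pzmdlibw" → prefix "pzm" already present; 5 new (d, l, i, b, w)
  "tyysjdu" → prefix "ty" already present; 5 new (y, s, j, d, u)
  "pzmdofmbwjh" → prefix "pzmd" already present; 7 new (o, f, m, b, w, j, h)
  "pzmdliyaxy" → prefix "pzmdli" already present; 4 new (y, a, x, y)
  "tyysjwdvtr" → prefix "tyysj" already present; 5 new (w, d, v, t, r)
  "pzmdoso" → prefix "pzmdo" already present; 2 new (s, o)
  "pzmtsveqlqt" → prefix "pzmtsv" already present; 5 new (e, q, l, q, t)
  "pzmdor" → prefix "pzmdo" already present; 1 new (r)
  "pzmdolob" → prefix "pzmdo" already present; 3 new (l, o, b)
  "fivu" → prefix "fiv" already present; 1 new (u)
  "pzmtsvjun" → prefix "pzmtsv" already present; 3 new (j, u, n)
  "pzmdox" → prefix "pzmdo" already present; 1 new (x)
Total nodes = 9 + 1 + 7 + 11 + 5 + 5 + 7 + 4 + 5 + 2 + 5 + 1 + 3 + 1 + 3 + 1 = 70

70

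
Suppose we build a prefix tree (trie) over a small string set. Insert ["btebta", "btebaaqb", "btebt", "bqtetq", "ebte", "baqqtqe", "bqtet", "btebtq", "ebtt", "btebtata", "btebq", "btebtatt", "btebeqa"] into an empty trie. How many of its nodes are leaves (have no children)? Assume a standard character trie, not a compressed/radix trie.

Leaves are exactly the stored words that no other stored word extends.
Those words: "baqqtqe", "bqtetq", "btebaaqb", "btebeqa", "btebq", "btebtata", "btebtatt", "btebtq", "ebte", "ebtt"
Leaf count: 10

10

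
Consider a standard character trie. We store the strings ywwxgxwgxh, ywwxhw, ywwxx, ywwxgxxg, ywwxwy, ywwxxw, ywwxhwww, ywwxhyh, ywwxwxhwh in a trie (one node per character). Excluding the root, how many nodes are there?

26

Count nodes per top-level branch (shared prefixes stored once):
  'y'-branch (ywwxgxwgxh, ywwxgxxg, ywwxhw, ywwxhwww, ywwxhyh, ywwxwxhwh, ywwxwy, ywwxx, ywwxxw): 26 nodes
Sum: 26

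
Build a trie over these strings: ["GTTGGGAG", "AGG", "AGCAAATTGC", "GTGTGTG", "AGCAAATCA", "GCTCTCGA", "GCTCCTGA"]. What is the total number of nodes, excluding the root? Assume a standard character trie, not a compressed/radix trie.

Trie structure (* marks end of a word):
(root)
├─ A
│  └─ G
│     ├─ C
│     │  └─ A
│     │     └─ A
│     │        └─ A
│     │           └─ T
│     │              ├─ C
│     │              │  └─ A *
│     │              └─ T
│     │                 └─ G
│     │                    └─ C *
│     └─ G *
└─ G
   ├─ C
   │  └─ T
   │     └─ C
   │        ├─ C
   │        │  └─ T
   │        │     └─ G
   │        │        └─ A *
   │        └─ T
   │           └─ C
   │              └─ G
   │                 └─ A *
   └─ T
      ├─ G
      │  └─ T
      │     └─ G
      │        └─ T
      │           └─ G *
      └─ T
         └─ G
            └─ G
               └─ G
                  └─ A
                     └─ G *
Counting every labelled node above: 37.

37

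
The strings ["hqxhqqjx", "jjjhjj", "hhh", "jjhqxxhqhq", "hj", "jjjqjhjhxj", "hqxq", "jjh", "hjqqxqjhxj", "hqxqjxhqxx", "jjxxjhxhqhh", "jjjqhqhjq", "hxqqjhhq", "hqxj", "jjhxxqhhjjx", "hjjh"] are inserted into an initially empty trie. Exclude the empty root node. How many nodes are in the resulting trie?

79

Insert word by word; a character creates a node only if that edge doesn't already exist:
  "hqxhqqjx" → 8 new (h, q, x, h, q, q, j, x)
  "jjjhjj" → 6 new (j, j, j, h, j, j)
  "hhh" → prefix "h" already present; 2 new (h, h)
  "jjhqxxhqhq" → prefix "jj" already present; 8 new (h, q, x, x, h, q, h, q)
  "hj" → prefix "h" already present; 1 new (j)
  "jjjqjhjhxj" → prefix "jjj" already present; 7 new (q, j, h, j, h, x, j)
  "hqxq" → prefix "hqx" already present; 1 new (q)
  "jjh" → prefix "jjh" already present; 0 new (none)
  "hjqqxqjhxj" → prefix "hj" already present; 8 new (q, q, x, q, j, h, x, j)
  "hqxqjxhqxx" → prefix "hqxq" already present; 6 new (j, x, h, q, x, x)
  "jjxxjhxhqhh" → prefix "jj" already present; 9 new (x, x, j, h, x, h, q, h, h)
  "jjjqhqhjq" → prefix "jjjq" already present; 5 new (h, q, h, j, q)
  "hxqqjhhq" → prefix "h" already present; 7 new (x, q, q, j, h, h, q)
  "hqxj" → prefix "hqx" already present; 1 new (j)
  "jjhxxqhhjjx" → prefix "jjh" already present; 8 new (x, x, q, h, h, j, j, x)
  "hjjh" → prefix "hj" already present; 2 new (j, h)
Total nodes = 8 + 6 + 2 + 8 + 1 + 7 + 1 + 0 + 8 + 6 + 9 + 5 + 7 + 1 + 8 + 2 = 79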